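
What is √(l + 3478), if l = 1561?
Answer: √5039 ≈ 70.986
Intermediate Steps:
√(l + 3478) = √(1561 + 3478) = √5039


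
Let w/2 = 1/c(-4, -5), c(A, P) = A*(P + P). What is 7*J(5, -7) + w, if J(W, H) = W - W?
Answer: 1/20 ≈ 0.050000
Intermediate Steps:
c(A, P) = 2*A*P (c(A, P) = A*(2*P) = 2*A*P)
w = 1/20 (w = 2/((2*(-4)*(-5))) = 2/40 = 2*(1/40) = 1/20 ≈ 0.050000)
J(W, H) = 0
7*J(5, -7) + w = 7*0 + 1/20 = 0 + 1/20 = 1/20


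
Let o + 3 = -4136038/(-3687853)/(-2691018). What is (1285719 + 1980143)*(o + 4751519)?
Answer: 76999912938101934645498806/4962039402177 ≈ 1.5518e+13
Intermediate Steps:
o = -14886120274550/4962039402177 (o = -3 - 4136038/(-3687853)/(-2691018) = -3 - 4136038*(-1/3687853)*(-1/2691018) = -3 + (4136038/3687853)*(-1/2691018) = -3 - 2068019/4962039402177 = -14886120274550/4962039402177 ≈ -3.0000)
(1285719 + 1980143)*(o + 4751519) = (1285719 + 1980143)*(-14886120274550/4962039402177 + 4751519) = 3265862*(23577209612072382313/4962039402177) = 76999912938101934645498806/4962039402177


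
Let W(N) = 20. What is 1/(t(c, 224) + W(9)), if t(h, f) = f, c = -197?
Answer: 1/244 ≈ 0.0040984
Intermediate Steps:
1/(t(c, 224) + W(9)) = 1/(224 + 20) = 1/244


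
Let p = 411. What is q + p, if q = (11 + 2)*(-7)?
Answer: 320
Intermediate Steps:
q = -91 (q = 13*(-7) = -91)
q + p = -91 + 411 = 320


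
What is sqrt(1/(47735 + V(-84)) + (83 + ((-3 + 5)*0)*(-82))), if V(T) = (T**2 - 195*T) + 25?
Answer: sqrt(105179078931)/35598 ≈ 9.1104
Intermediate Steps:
V(T) = 25 + T**2 - 195*T
sqrt(1/(47735 + V(-84)) + (83 + ((-3 + 5)*0)*(-82))) = sqrt(1/(47735 + (25 + (-84)**2 - 195*(-84))) + (83 + ((-3 + 5)*0)*(-82))) = sqrt(1/(47735 + (25 + 7056 + 16380)) + (83 + (2*0)*(-82))) = sqrt(1/(47735 + 23461) + (83 + 0*(-82))) = sqrt(1/71196 + (83 + 0)) = sqrt(1/71196 + 83) = sqrt(5909269/71196) = sqrt(105179078931)/35598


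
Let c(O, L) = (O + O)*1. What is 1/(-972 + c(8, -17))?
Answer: -1/956 ≈ -0.0010460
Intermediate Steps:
c(O, L) = 2*O (c(O, L) = (2*O)*1 = 2*O)
1/(-972 + c(8, -17)) = 1/(-972 + 2*8) = 1/(-972 + 16) = 1/(-956) = -1/956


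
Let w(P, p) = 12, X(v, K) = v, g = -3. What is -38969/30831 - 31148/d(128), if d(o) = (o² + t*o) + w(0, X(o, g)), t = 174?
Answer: -616794320/298043277 ≈ -2.0695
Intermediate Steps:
d(o) = 12 + o² + 174*o (d(o) = (o² + 174*o) + 12 = 12 + o² + 174*o)
-38969/30831 - 31148/d(128) = -38969/30831 - 31148/(12 + 128² + 174*128) = -38969*1/30831 - 31148/(12 + 16384 + 22272) = -38969/30831 - 31148/38668 = -38969/30831 - 31148*1/38668 = -38969/30831 - 7787/9667 = -616794320/298043277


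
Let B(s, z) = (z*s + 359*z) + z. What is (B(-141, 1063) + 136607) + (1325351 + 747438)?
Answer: 2442193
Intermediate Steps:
B(s, z) = 360*z + s*z (B(s, z) = (s*z + 359*z) + z = (359*z + s*z) + z = 360*z + s*z)
(B(-141, 1063) + 136607) + (1325351 + 747438) = (1063*(360 - 141) + 136607) + (1325351 + 747438) = (1063*219 + 136607) + 2072789 = (232797 + 136607) + 2072789 = 369404 + 2072789 = 2442193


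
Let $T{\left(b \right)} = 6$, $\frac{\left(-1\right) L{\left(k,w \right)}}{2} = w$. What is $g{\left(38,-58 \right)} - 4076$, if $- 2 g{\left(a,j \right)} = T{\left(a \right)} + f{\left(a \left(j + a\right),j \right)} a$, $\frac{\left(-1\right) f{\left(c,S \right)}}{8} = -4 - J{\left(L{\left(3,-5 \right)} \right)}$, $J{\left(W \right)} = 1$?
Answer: $-4839$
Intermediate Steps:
$L{\left(k,w \right)} = - 2 w$
$f{\left(c,S \right)} = 40$ ($f{\left(c,S \right)} = - 8 \left(-4 - 1\right) = \left(-8\right) \left(-5\right) = 40$)
$g{\left(a,j \right)} = -3 - 20 a$ ($g{\left(a,j \right)} = - \frac{6 + 40 a}{2} = -3 - 20 a$)
$g{\left(38,-58 \right)} - 4076 = \left(-3 - 760\right) - 4076 = -763 - 4076 = -4839$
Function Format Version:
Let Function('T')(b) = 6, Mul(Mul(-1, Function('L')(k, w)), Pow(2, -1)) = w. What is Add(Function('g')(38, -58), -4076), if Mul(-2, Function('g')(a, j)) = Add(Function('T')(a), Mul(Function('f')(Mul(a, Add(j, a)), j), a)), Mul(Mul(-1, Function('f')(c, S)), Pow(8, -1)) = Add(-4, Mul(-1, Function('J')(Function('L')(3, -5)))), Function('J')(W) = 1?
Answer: -4839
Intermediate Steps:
Function('L')(k, w) = Mul(-2, w)
Function('f')(c, S) = 40 (Function('f')(c, S) = Mul(-8, Add(-4, Mul(-1, 1))) = Mul(-8, Add(-4, -1)) = Mul(-8, -5) = 40)
Function('g')(a, j) = Add(-3, Mul(-20, a)) (Function('g')(a, j) = Mul(Rational(-1, 2), Add(6, Mul(40, a))) = Add(-3, Mul(-20, a)))
Add(Function('g')(38, -58), -4076) = Add(Add(-3, Mul(-20, 38)), -4076) = Add(Add(-3, -760), -4076) = Add(-763, -4076) = -4839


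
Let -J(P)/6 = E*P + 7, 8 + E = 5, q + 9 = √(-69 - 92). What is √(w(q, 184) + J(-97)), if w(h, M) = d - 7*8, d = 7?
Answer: I*√1837 ≈ 42.86*I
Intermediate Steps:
q = -9 + I*√161 (q = -9 + √(-69 - 92) = -9 + √(-161) = -9 + I*√161 ≈ -9.0 + 12.689*I)
E = -3 (E = -8 + 5 = -3)
w(h, M) = -49 (w(h, M) = 7 - 7*8 = 7 - 56 = -49)
J(P) = -42 + 18*P (J(P) = -6*(-3*P + 7) = -6*(7 - 3*P) = -42 + 18*P)
√(w(q, 184) + J(-97)) = √(-49 + (-42 + 18*(-97))) = √(-49 + (-42 - 1746)) = √(-49 - 1788) = √(-1837) = I*√1837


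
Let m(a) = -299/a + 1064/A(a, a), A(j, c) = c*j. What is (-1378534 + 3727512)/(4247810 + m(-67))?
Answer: 10544562242/19068440187 ≈ 0.55299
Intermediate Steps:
m(a) = -299/a + 1064/a² (m(a) = -299/a + 1064/((a*a)) = -299/a + 1064/(a²) = -299/a + 1064/a²)
(-1378534 + 3727512)/(4247810 + m(-67)) = (-1378534 + 3727512)/(4247810 + (1064 - 299*(-67))/(-67)²) = 2348978/(4247810 + (1064 + 20033)/4489) = 2348978/(4247810 + (1/4489)*21097) = 2348978/(4247810 + 21097/4489) = 2348978/(19068440187/4489) = 2348978*(4489/19068440187) = 10544562242/19068440187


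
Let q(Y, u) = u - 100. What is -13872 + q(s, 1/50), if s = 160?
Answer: -698599/50 ≈ -13972.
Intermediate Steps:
q(Y, u) = -100 + u
-13872 + q(s, 1/50) = -13872 + (-100 + 1/50) = -13872 - 4999/50 = -698599/50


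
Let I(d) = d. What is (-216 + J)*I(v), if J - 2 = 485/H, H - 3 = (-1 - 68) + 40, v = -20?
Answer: 60490/13 ≈ 4653.1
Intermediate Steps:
H = -26 (H = 3 + ((-1 - 68) + 40) = 3 + (-69 + 40) = 3 - 29 = -26)
J = -433/26 (J = 2 + 485/(-26) = 2 + 485*(-1/26) = 2 - 485/26 = -433/26 ≈ -16.654)
(-216 + J)*I(v) = (-216 - 433/26)*(-20) = -6049/26*(-20) = 60490/13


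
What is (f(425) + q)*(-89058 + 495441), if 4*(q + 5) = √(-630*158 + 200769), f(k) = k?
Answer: 170680860 + 406383*√101229/4 ≈ 2.0301e+8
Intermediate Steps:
q = -5 + √101229/4 (q = -5 + √(-630*158 + 200769)/4 = -5 + √(-99540 + 200769)/4 = -5 + √101229/4 ≈ 74.541)
(f(425) + q)*(-89058 + 495441) = (425 + (-5 + √101229/4))*(-89058 + 495441) = (420 + √101229/4)*406383 = 170680860 + 406383*√101229/4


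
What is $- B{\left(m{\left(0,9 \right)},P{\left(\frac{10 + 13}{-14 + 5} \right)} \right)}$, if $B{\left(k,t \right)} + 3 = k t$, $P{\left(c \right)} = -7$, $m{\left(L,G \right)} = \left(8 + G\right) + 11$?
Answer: $199$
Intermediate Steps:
$m{\left(L,G \right)} = 19 + G$
$B{\left(k,t \right)} = -3 + k t$
$- B{\left(m{\left(0,9 \right)},P{\left(\frac{10 + 13}{-14 + 5} \right)} \right)} = - (-3 + \left(19 + 9\right) \left(-7\right)) = - (-3 + 28 \left(-7\right)) = - (-3 - 196) = \left(-1\right) \left(-199\right) = 199$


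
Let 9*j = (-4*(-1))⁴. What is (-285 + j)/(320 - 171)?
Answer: -2309/1341 ≈ -1.7218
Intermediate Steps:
j = 256/9 (j = (-4*(-1))⁴/9 = (⅑)*4⁴ = (⅑)*256 = 256/9 ≈ 28.444)
(-285 + j)/(320 - 171) = (-285 + 256/9)/(320 - 171) = -2309/9/149 = -2309/9*1/149 = -2309/1341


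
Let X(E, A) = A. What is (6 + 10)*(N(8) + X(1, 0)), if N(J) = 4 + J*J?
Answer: 1088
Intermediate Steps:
N(J) = 4 + J²
(6 + 10)*(N(8) + X(1, 0)) = (6 + 10)*((4 + 8²) + 0) = 16*((4 + 64) + 0) = 16*(68 + 0) = 16*68 = 1088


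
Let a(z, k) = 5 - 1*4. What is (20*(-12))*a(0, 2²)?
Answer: -240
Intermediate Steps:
a(z, k) = 1 (a(z, k) = 5 - 4 = 1)
(20*(-12))*a(0, 2²) = (20*(-12))*1 = -240*1 = -240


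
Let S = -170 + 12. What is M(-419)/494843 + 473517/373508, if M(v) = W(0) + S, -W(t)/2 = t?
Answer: 234257558567/184827819244 ≈ 1.2674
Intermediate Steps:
W(t) = -2*t
S = -158
M(v) = -158 (M(v) = -2*0 - 158 = 0 - 158 = -158)
M(-419)/494843 + 473517/373508 = -158/494843 + 473517/373508 = 234257558567/184827819244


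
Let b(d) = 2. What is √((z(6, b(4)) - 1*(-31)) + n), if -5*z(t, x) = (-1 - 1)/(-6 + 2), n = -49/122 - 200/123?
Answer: √40634222190/37515 ≈ 5.3733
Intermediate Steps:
n = -30427/15006 (n = -49*1/122 - 200*1/123 = -49/122 - 200/123 = -30427/15006 ≈ -2.0277)
z(t, x) = -⅒ (z(t, x) = -(-1 - 1)/(5*(-6 + 2)) = -(-2)/(5*(-4)) = -(-2)*(-1)/(5*4) = -⅕*½ = -⅒)
√((z(6, b(4)) - 1*(-31)) + n) = √((-⅒ - 1*(-31)) - 30427/15006) = √((-⅒ + 31) - 30427/15006) = √(309/10 - 30427/15006) = √(1083146/37515) = √40634222190/37515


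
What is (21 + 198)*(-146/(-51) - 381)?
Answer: -1407805/17 ≈ -82812.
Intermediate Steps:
(21 + 198)*(-146/(-51) - 381) = 219*(-146*(-1/51) - 381) = 219*(146/51 - 381) = 219*(-19285/51) = -1407805/17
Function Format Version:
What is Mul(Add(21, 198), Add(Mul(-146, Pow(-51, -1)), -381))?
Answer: Rational(-1407805, 17) ≈ -82812.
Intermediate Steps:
Mul(Add(21, 198), Add(Mul(-146, Pow(-51, -1)), -381)) = Mul(219, Add(Mul(-146, Rational(-1, 51)), -381)) = Mul(219, Add(Rational(146, 51), -381)) = Mul(219, Rational(-19285, 51)) = Rational(-1407805, 17)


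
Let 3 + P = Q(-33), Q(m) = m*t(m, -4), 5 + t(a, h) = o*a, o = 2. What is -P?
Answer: -2340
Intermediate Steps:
t(a, h) = -5 + 2*a
Q(m) = m*(-5 + 2*m)
P = 2340 (P = -3 - 33*(-5 + 2*(-33)) = -3 - 33*(-5 - 66) = -3 - 33*(-71) = -3 + 2343 = 2340)
-P = -1*2340 = -2340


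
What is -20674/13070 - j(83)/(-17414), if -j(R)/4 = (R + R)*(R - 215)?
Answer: 196385581/56900245 ≈ 3.4514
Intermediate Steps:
j(R) = -8*R*(-215 + R) (j(R) = -4*(R + R)*(R - 215) = -4*2*R*(-215 + R) = -8*R*(-215 + R))
-20674/13070 - j(83)/(-17414) = -20674/13070 - 8*83*(215 - 1*83)/(-17414) = -20674*1/13070 - 8*83*(215 - 83)*(-1/17414) = -10337/6535 - 8*83*132*(-1/17414) = -10337/6535 - 1*87648*(-1/17414) = -10337/6535 - 87648*(-1/17414) = -10337/6535 + 43824/8707 = 196385581/56900245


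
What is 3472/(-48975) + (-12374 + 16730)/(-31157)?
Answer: -321512204/1525914075 ≈ -0.21070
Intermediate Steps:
3472/(-48975) + (-12374 + 16730)/(-31157) = 3472*(-1/48975) + 4356*(-1/31157) = -3472/48975 - 4356/31157 = -321512204/1525914075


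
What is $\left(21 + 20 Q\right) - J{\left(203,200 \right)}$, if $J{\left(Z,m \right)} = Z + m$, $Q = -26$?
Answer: $-902$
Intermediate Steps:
$\left(21 + 20 Q\right) - J{\left(203,200 \right)} = \left(21 + 20 \left(-26\right)\right) - \left(203 + 200\right) = \left(21 - 520\right) - 403 = -499 - 403 = -902$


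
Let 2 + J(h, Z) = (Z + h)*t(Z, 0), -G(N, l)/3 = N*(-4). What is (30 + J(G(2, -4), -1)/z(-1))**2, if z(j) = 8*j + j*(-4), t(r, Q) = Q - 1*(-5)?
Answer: 49/16 ≈ 3.0625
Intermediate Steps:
G(N, l) = 12*N (G(N, l) = -3*N*(-4) = -(-12)*N = 12*N)
t(r, Q) = 5 + Q (t(r, Q) = Q + 5 = 5 + Q)
J(h, Z) = -2 + 5*Z + 5*h (J(h, Z) = -2 + (Z + h)*(5 + 0) = -2 + (Z + h)*5 = -2 + (5*Z + 5*h) = -2 + 5*Z + 5*h)
z(j) = 4*j (z(j) = 8*j - 4*j = 4*j)
(30 + J(G(2, -4), -1)/z(-1))**2 = (30 + (-2 + 5*(-1) + 5*(12*2))/((4*(-1))))**2 = (30 + (-2 - 5 + 5*24)/(-4))**2 = (30 + (-2 - 5 + 120)*(-1/4))**2 = (30 + 113*(-1/4))**2 = (30 - 113/4)**2 = (7/4)**2 = 49/16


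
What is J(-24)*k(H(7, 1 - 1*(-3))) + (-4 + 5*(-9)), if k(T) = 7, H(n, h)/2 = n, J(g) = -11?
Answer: -126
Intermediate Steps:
H(n, h) = 2*n
J(-24)*k(H(7, 1 - 1*(-3))) + (-4 + 5*(-9)) = -11*7 + (-4 + 5*(-9)) = -77 + (-4 - 45) = -77 - 49 = -126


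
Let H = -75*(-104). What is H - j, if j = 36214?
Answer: -28414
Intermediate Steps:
H = 7800
H - j = 7800 - 1*36214 = 7800 - 36214 = -28414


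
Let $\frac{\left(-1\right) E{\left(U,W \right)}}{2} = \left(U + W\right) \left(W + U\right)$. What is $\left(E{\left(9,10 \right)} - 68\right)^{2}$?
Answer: $624100$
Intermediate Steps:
$E{\left(U,W \right)} = - 2 \left(U + W\right)^{2}$ ($E{\left(U,W \right)} = - 2 \left(U + W\right) \left(W + U\right) = - 2 \left(U + W\right) \left(U + W\right) = - 2 \left(U + W\right)^{2}$)
$\left(E{\left(9,10 \right)} - 68\right)^{2} = \left(- 2 \left(9 + 10\right)^{2} - 68\right)^{2} = \left(- 2 \cdot 19^{2} - 68\right)^{2} = \left(\left(-2\right) 361 - 68\right)^{2} = \left(-722 - 68\right)^{2} = \left(-790\right)^{2} = 624100$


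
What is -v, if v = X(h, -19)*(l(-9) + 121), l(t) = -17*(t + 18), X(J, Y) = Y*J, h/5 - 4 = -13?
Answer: 27360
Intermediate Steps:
h = -45 (h = 20 + 5*(-13) = 20 - 65 = -45)
X(J, Y) = J*Y
l(t) = -306 - 17*t (l(t) = -17*(18 + t) = -306 - 17*t)
v = -27360 (v = (-45*(-19))*((-306 - 17*(-9)) + 121) = 855*((-306 + 153) + 121) = 855*(-153 + 121) = 855*(-32) = -27360)
-v = -1*(-27360) = 27360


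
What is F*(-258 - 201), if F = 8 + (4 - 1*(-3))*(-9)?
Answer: 25245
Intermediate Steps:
F = -55 (F = 8 + (4 + 3)*(-9) = 8 + 7*(-9) = 8 - 63 = -55)
F*(-258 - 201) = -55*(-258 - 201) = -55*(-459) = 25245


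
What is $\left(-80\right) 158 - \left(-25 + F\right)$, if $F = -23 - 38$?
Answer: $-12554$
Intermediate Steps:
$F = -61$
$\left(-80\right) 158 - \left(-25 + F\right) = \left(-80\right) 158 + \left(25 - -61\right) = -12640 + \left(25 + 61\right) = -12640 + 86 = -12554$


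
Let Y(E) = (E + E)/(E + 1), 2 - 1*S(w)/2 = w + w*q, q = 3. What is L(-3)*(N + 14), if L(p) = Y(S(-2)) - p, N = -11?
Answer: 103/7 ≈ 14.714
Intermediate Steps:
S(w) = 4 - 8*w (S(w) = 4 - 2*(w + w*3) = 4 - 2*(w + 3*w) = 4 - 8*w)
Y(E) = 2*E/(1 + E) (Y(E) = (2*E)/(1 + E) = 2*E/(1 + E))
L(p) = 40/21 - p (L(p) = 2*(4 - 8*(-2))/(1 + (4 - 8*(-2))) - p = 2*(4 + 16)/(1 + (4 + 16)) - p = 2*20/(1 + 20) - p = 2*20/21 - p = 2*20*(1/21) - p = 40/21 - p)
L(-3)*(N + 14) = (40/21 - 1*(-3))*(-11 + 14) = (40/21 + 3)*3 = (103/21)*3 = 103/7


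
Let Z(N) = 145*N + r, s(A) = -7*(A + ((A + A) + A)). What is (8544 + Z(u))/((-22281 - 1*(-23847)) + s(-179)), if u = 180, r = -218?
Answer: 17213/3289 ≈ 5.2335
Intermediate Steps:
s(A) = -28*A (s(A) = -7*(A + (2*A + A)) = -7*(A + 3*A) = -28*A)
Z(N) = -218 + 145*N (Z(N) = 145*N - 218 = -218 + 145*N)
(8544 + Z(u))/((-22281 - 1*(-23847)) + s(-179)) = (8544 + (-218 + 145*180))/((-22281 - 1*(-23847)) - 28*(-179)) = (8544 + (-218 + 26100))/((-22281 + 23847) + 5012) = (8544 + 25882)/(1566 + 5012) = 34426/6578 = 34426*(1/6578) = 17213/3289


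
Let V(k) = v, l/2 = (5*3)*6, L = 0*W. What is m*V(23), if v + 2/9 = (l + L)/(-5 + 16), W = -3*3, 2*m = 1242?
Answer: 110262/11 ≈ 10024.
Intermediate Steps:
m = 621 (m = (½)*1242 = 621)
W = -9
L = 0 (L = 0*(-9) = 0)
l = 180 (l = 2*((5*3)*6) = 2*(15*6) = 2*90 = 180)
v = 1598/99 (v = -2/9 + (180 + 0)/(-5 + 16) = -2/9 + 180/11 = 1598/99 ≈ 16.141)
V(k) = 1598/99
m*V(23) = 621*(1598/99) = 110262/11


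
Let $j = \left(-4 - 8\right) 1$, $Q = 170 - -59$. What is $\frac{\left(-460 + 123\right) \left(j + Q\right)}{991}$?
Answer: $- \frac{73129}{991} \approx -73.793$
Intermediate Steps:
$Q = 229$ ($Q = 170 + 59 = 229$)
$j = -12$ ($j = \left(-12\right) 1 = -12$)
$\frac{\left(-460 + 123\right) \left(j + Q\right)}{991} = \frac{\left(-460 + 123\right) \left(-12 + 229\right)}{991} = \left(-337\right) 217 \cdot \frac{1}{991} = \left(-73129\right) \frac{1}{991} = - \frac{73129}{991}$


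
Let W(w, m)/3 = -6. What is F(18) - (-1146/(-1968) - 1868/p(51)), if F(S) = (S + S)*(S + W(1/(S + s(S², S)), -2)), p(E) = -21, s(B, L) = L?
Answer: -616715/6888 ≈ -89.535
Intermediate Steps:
W(w, m) = -18 (W(w, m) = 3*(-6) = -18)
F(S) = 2*S*(-18 + S) (F(S) = (S + S)*(S - 18) = (2*S)*(-18 + S) = 2*S*(-18 + S))
F(18) - (-1146/(-1968) - 1868/p(51)) = 2*18*(-18 + 18) - (-1146/(-1968) - 1868/(-21)) = 2*18*0 - (-1146*(-1/1968) - 1868*(-1/21)) = 0 - (191/328 + 1868/21) = 0 - 1*616715/6888 = 0 - 616715/6888 = -616715/6888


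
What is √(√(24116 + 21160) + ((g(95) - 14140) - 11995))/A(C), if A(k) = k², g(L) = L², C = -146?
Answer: √(-17110 + 14*√231)/21316 ≈ 0.0060982*I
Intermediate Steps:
√(√(24116 + 21160) + ((g(95) - 14140) - 11995))/A(C) = √(√(24116 + 21160) + ((95² - 14140) - 11995))/((-146)²) = √(√45276 + ((9025 - 14140) - 11995))/21316 = √(14*√231 + (-5115 - 11995))*(1/21316) = √(14*√231 - 17110)*(1/21316) = √(-17110 + 14*√231)*(1/21316) = √(-17110 + 14*√231)/21316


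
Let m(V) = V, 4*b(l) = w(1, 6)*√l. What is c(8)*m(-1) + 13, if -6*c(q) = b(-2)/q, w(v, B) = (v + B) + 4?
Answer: 13 + 11*I*√2/192 ≈ 13.0 + 0.081023*I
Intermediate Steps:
w(v, B) = 4 + B + v (w(v, B) = (B + v) + 4 = 4 + B + v)
b(l) = 11*√l/4 (b(l) = ((4 + 6 + 1)*√l)/4 = (11*√l)/4 = 11*√l/4)
c(q) = -11*I*√2/(24*q) (c(q) = -11*√(-2)/4/(6*q) = -11*(I*√2)/4/(6*q) = -11*I*√2/4/(6*q) = -11*I*√2/(24*q))
c(8)*m(-1) + 13 = -11/24*I*√2/8*(-1) + 13 = -11/24*I*√2*⅛*(-1) + 13 = -11*I*√2/192*(-1) + 13 = 11*I*√2/192 + 13 = 13 + 11*I*√2/192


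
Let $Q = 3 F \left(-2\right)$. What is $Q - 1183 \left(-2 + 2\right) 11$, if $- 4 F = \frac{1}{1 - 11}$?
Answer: $- \frac{3}{20} \approx -0.15$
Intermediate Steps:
$F = \frac{1}{40}$ ($F = - \frac{1}{4 \left(1 - 11\right)} = - \frac{1}{4 \left(-10\right)} = \left(- \frac{1}{4}\right) \left(- \frac{1}{10}\right) = \frac{1}{40} \approx 0.025$)
$Q = - \frac{3}{20}$ ($Q = 3 \cdot \frac{1}{40} \left(-2\right) = \frac{3}{40} \left(-2\right) = - \frac{3}{20} \approx -0.15$)
$Q - 1183 \left(-2 + 2\right) 11 = - \frac{3}{20} - 1183 \left(-2 + 2\right) 11 = - \frac{3}{20} - 1183 \cdot 0 \cdot 11 = - \frac{3}{20} - 0 = - \frac{3}{20} + 0 = - \frac{3}{20}$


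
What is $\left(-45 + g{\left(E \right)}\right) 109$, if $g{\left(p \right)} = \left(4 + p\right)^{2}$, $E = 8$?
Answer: $10791$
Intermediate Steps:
$\left(-45 + g{\left(E \right)}\right) 109 = \left(-45 + \left(4 + 8\right)^{2}\right) 109 = \left(-45 + 12^{2}\right) 109 = \left(-45 + 144\right) 109 = 99 \cdot 109 = 10791$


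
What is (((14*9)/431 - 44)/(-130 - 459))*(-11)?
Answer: -207218/253859 ≈ -0.81627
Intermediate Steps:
(((14*9)/431 - 44)/(-130 - 459))*(-11) = ((126*(1/431) - 44)/(-589))*(-11) = ((126/431 - 44)*(-1/589))*(-11) = -18838/431*(-1/589)*(-11) = (18838/253859)*(-11) = -207218/253859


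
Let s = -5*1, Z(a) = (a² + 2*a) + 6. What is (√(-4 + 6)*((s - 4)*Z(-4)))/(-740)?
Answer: 63*√2/370 ≈ 0.24080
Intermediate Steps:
Z(a) = 6 + a² + 2*a
s = -5
(√(-4 + 6)*((s - 4)*Z(-4)))/(-740) = (√(-4 + 6)*((-5 - 4)*(6 + (-4)² + 2*(-4))))/(-740) = (√2*(-9*(6 + 16 - 8)))*(-1/740) = (√2*(-9*14))*(-1/740) = (√2*(-126))*(-1/740) = -126*√2*(-1/740) = 63*√2/370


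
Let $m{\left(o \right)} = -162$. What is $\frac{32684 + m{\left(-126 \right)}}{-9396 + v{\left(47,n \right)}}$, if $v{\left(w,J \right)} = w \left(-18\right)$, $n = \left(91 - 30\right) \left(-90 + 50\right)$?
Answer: $- \frac{16261}{5121} \approx -3.1754$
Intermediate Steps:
$n = -2440$ ($n = 61 \left(-40\right) = -2440$)
$v{\left(w,J \right)} = - 18 w$
$\frac{32684 + m{\left(-126 \right)}}{-9396 + v{\left(47,n \right)}} = \frac{32684 - 162}{-9396 - 846} = \frac{32522}{-9396 - 846} = \frac{32522}{-10242} = 32522 \left(- \frac{1}{10242}\right) = - \frac{16261}{5121}$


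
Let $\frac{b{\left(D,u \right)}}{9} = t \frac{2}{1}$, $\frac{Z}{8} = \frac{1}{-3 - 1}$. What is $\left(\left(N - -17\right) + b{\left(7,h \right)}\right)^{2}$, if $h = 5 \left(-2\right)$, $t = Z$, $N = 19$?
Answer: $0$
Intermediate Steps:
$Z = -2$ ($Z = \frac{8}{-3 - 1} = \frac{8}{-4} = 8 \left(- \frac{1}{4}\right) = -2$)
$t = -2$
$h = -10$
$b{\left(D,u \right)} = -36$ ($b{\left(D,u \right)} = 9 \left(- 2 \cdot \frac{2}{1}\right) = 9 \left(- 2 \cdot 2 \cdot 1\right) = 9 \left(\left(-2\right) 2\right) = 9 \left(-4\right) = -36$)
$\left(\left(N - -17\right) + b{\left(7,h \right)}\right)^{2} = \left(\left(19 - -17\right) - 36\right)^{2} = \left(\left(19 + 17\right) - 36\right)^{2} = \left(36 - 36\right)^{2} = 0^{2} = 0$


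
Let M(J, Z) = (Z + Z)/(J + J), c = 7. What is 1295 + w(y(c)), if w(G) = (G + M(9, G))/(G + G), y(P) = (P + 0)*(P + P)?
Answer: 11660/9 ≈ 1295.6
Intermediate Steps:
M(J, Z) = Z/J (M(J, Z) = (2*Z)/((2*J)) = (2*Z)*(1/(2*J)) = Z/J)
y(P) = 2*P**2 (y(P) = P*(2*P) = 2*P**2)
w(G) = 5/9 (w(G) = (G + G/9)/(G + G) = (G + G*(1/9))/((2*G)) = (G + G/9)*(1/(2*G)) = (10*G/9)*(1/(2*G)) = 5/9)
1295 + w(y(c)) = 1295 + 5/9 = 11660/9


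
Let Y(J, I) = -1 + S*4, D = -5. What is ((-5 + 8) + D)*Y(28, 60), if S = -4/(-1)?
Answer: -30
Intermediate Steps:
S = 4 (S = -4*(-1) = 4)
Y(J, I) = 15 (Y(J, I) = -1 + 4*4 = -1 + 16 = 15)
((-5 + 8) + D)*Y(28, 60) = ((-5 + 8) - 5)*15 = (3 - 5)*15 = -2*15 = -30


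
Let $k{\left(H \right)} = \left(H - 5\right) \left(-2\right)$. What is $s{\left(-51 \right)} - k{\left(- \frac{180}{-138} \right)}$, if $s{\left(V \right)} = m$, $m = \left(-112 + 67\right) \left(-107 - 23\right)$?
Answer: $\frac{134380}{23} \approx 5842.6$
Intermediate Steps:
$k{\left(H \right)} = 10 - 2 H$ ($k{\left(H \right)} = \left(-5 + H\right) \left(-2\right) = 10 - 2 H$)
$m = 5850$ ($m = \left(-45\right) \left(-130\right) = 5850$)
$s{\left(V \right)} = 5850$
$s{\left(-51 \right)} - k{\left(- \frac{180}{-138} \right)} = 5850 - \left(10 - 2 \left(- \frac{180}{-138}\right)\right) = 5850 - \left(10 - 2 \left(\left(-180\right) \left(- \frac{1}{138}\right)\right)\right) = 5850 - \left(10 - \frac{60}{23}\right) = 5850 - \frac{170}{23} = \frac{134380}{23}$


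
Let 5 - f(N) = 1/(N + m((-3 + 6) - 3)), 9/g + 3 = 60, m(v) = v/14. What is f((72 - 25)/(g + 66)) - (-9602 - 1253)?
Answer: 9696723/893 ≈ 10859.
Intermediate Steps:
m(v) = v/14 (m(v) = v*(1/14) = v/14)
g = 3/19 (g = 9/(-3 + 60) = 9/57 = 9*(1/57) = 3/19 ≈ 0.15789)
f(N) = 5 - 1/N (f(N) = 5 - 1/(N + ((-3 + 6) - 3)/14) = 5 - 1/(N + (3 - 3)/14) = 5 - 1/(N + (1/14)*0) = 5 - 1/(N + 0) = 5 - 1/N)
f((72 - 25)/(g + 66)) - (-9602 - 1253) = (5 - 1/((72 - 25)/(3/19 + 66))) - (-9602 - 1253) = (5 - 1/(47/(1257/19))) - 1*(-10855) = (5 - 1/(47*(19/1257))) + 10855 = (5 - 1/893/1257) + 10855 = (5 - 1*1257/893) + 10855 = (5 - 1257/893) + 10855 = 3208/893 + 10855 = 9696723/893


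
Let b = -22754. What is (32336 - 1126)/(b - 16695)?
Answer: -31210/39449 ≈ -0.79115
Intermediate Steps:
(32336 - 1126)/(b - 16695) = (32336 - 1126)/(-22754 - 16695) = 31210/(-39449) = 31210*(-1/39449) = -31210/39449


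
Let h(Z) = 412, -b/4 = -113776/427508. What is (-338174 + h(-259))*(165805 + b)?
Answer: -5985431345784882/106877 ≈ -5.6003e+10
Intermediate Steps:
b = 113776/106877 (b = -(-455104)/427508 = -4*(-28444/106877) = 113776/106877 ≈ 1.0646)
(-338174 + h(-259))*(165805 + b) = (-338174 + 412)*(165805 + 113776/106877) = -337762*17720854761/106877 = -5985431345784882/106877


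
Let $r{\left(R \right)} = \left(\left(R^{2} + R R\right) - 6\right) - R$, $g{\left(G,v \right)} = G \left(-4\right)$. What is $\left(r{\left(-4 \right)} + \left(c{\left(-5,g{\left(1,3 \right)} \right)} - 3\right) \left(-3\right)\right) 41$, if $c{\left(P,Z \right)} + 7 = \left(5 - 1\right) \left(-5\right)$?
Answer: $4920$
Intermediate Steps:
$g{\left(G,v \right)} = - 4 G$
$c{\left(P,Z \right)} = -27$ ($c{\left(P,Z \right)} = -7 + \left(5 - 1\right) \left(-5\right) = -7 + 4 \left(-5\right) = -7 - 20 = -27$)
$r{\left(R \right)} = -6 - R + 2 R^{2}$ ($r{\left(R \right)} = \left(\left(R^{2} + R^{2}\right) - 6\right) - R = \left(2 R^{2} - 6\right) - R = \left(-6 + 2 R^{2}\right) - R = -6 - R + 2 R^{2}$)
$\left(r{\left(-4 \right)} + \left(c{\left(-5,g{\left(1,3 \right)} \right)} - 3\right) \left(-3\right)\right) 41 = \left(\left(-6 - -4 + 2 \left(-4\right)^{2}\right) + \left(-27 - 3\right) \left(-3\right)\right) 41 = \left(\left(-6 + 4 + 2 \cdot 16\right) - -90\right) 41 = \left(\left(-6 + 4 + 32\right) + 90\right) 41 = \left(30 + 90\right) 41 = 120 \cdot 41 = 4920$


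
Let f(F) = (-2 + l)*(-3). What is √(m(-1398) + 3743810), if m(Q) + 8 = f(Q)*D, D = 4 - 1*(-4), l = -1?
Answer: 3*√415986 ≈ 1934.9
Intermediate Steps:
f(F) = 9 (f(F) = (-2 - 1)*(-3) = -3*(-3) = 9)
D = 8 (D = 4 + 4 = 8)
m(Q) = 64 (m(Q) = -8 + 9*8 = -8 + 72 = 64)
√(m(-1398) + 3743810) = √(64 + 3743810) = √3743874 = 3*√415986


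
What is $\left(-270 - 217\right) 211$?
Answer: $-102757$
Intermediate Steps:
$\left(-270 - 217\right) 211 = \left(-487\right) 211 = -102757$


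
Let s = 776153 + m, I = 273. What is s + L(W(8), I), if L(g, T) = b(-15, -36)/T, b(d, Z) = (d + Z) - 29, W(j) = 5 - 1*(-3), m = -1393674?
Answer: -168583313/273 ≈ -6.1752e+5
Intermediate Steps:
W(j) = 8 (W(j) = 5 + 3 = 8)
b(d, Z) = -29 + Z + d (b(d, Z) = (Z + d) - 29 = -29 + Z + d)
L(g, T) = -80/T (L(g, T) = (-29 - 36 - 15)/T = -80/T)
s = -617521 (s = 776153 - 1393674 = -617521)
s + L(W(8), I) = -617521 - 80/273 = -168583313/273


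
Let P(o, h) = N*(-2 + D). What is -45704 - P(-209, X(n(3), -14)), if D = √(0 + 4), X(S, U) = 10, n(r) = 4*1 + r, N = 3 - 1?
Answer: -45704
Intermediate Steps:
N = 2
n(r) = 4 + r
D = 2 (D = √4 = 2)
P(o, h) = 0 (P(o, h) = 2*(-2 + 2) = 2*0 = 0)
-45704 - P(-209, X(n(3), -14)) = -45704 - 1*0 = -45704 + 0 = -45704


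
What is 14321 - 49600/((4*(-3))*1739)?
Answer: 74725057/5217 ≈ 14323.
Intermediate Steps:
14321 - 49600/((4*(-3))*1739) = 14321 - 49600/((-12*1739)) = 14321 - 49600/(-20868) = 14321 - 49600*(-1)/20868 = 14321 - 1*(-12400/5217) = 14321 + 12400/5217 = 74725057/5217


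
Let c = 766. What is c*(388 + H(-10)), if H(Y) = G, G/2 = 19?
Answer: 326316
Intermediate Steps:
G = 38 (G = 2*19 = 38)
H(Y) = 38
c*(388 + H(-10)) = 766*(388 + 38) = 766*426 = 326316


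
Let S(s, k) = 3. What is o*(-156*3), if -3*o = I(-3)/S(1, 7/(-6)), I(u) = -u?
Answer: 156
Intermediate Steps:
o = -⅓ (o = -(-1*(-3))/(3*3) = -1/3 = -⅓*1 = -⅓ ≈ -0.33333)
o*(-156*3) = -(-52)*3 = -⅓*(-468) = 156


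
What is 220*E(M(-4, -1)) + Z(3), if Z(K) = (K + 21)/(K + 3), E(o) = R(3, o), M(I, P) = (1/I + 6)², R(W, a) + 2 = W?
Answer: 224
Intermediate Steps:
R(W, a) = -2 + W
M(I, P) = (6 + 1/I)²
E(o) = 1 (E(o) = -2 + 3 = 1)
Z(K) = (21 + K)/(3 + K)
220*E(M(-4, -1)) + Z(3) = 220*1 + (21 + 3)/(3 + 3) = 220 + 24/6 = 220 + (⅙)*24 = 220 + 4 = 224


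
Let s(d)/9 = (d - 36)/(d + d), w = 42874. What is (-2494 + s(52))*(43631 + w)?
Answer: -2803108020/13 ≈ -2.1562e+8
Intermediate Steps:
s(d) = 9*(-36 + d)/(2*d) (s(d) = 9*((d - 36)/(d + d)) = 9*((-36 + d)/((2*d))) = 9*((-36 + d)*(1/(2*d))) = 9*((-36 + d)/(2*d)) = 9*(-36 + d)/(2*d))
(-2494 + s(52))*(43631 + w) = (-2494 + (9/2 - 162/52))*(43631 + 42874) = (-2494 + (9/2 - 162*1/52))*86505 = (-2494 + (9/2 - 81/26))*86505 = (-2494 + 18/13)*86505 = -32404/13*86505 = -2803108020/13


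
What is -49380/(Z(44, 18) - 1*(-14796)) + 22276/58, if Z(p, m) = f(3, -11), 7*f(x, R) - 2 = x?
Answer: 1143616486/3003733 ≈ 380.73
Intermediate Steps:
f(x, R) = 2/7 + x/7
Z(p, m) = 5/7 (Z(p, m) = 2/7 + (⅐)*3 = 2/7 + 3/7 = 5/7)
-49380/(Z(44, 18) - 1*(-14796)) + 22276/58 = -49380/(5/7 - 1*(-14796)) + 22276/58 = -49380/(5/7 + 14796) + 22276*(1/58) = -49380/103577/7 + 11138/29 = -49380*7/103577 + 11138/29 = -345660/103577 + 11138/29 = 1143616486/3003733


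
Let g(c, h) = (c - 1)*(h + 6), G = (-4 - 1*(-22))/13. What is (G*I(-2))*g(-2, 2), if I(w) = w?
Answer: 864/13 ≈ 66.462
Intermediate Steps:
G = 18/13 (G = (-4 + 22)*(1/13) = 18*(1/13) = 18/13 ≈ 1.3846)
g(c, h) = (-1 + c)*(6 + h)
(G*I(-2))*g(-2, 2) = ((18/13)*(-2))*(-6 - 1*2 + 6*(-2) - 2*2) = -36*(-6 - 2 - 12 - 4)/13 = -36/13*(-24) = 864/13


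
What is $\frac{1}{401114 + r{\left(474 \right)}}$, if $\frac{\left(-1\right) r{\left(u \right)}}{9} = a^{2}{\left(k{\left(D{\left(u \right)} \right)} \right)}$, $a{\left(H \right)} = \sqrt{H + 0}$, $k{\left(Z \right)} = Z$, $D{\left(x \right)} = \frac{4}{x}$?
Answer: $\frac{79}{31688000} \approx 2.4931 \cdot 10^{-6}$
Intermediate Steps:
$a{\left(H \right)} = \sqrt{H}$
$r{\left(u \right)} = - \frac{36}{u}$ ($r{\left(u \right)} = - 9 \left(\sqrt{\frac{4}{u}}\right)^{2} = - 9 \left(2 \sqrt{\frac{1}{u}}\right)^{2} = - 9 \frac{4}{u} = - \frac{36}{u}$)
$\frac{1}{401114 + r{\left(474 \right)}} = \frac{1}{401114 - \frac{36}{474}} = \frac{1}{401114 - \frac{6}{79}} = \frac{1}{\frac{31688000}{79}} = \frac{79}{31688000}$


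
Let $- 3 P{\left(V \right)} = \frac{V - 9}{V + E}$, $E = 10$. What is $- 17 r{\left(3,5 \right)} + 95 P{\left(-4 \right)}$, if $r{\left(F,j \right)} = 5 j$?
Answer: $- \frac{6415}{18} \approx -356.39$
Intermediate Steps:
$P{\left(V \right)} = - \frac{-9 + V}{3 \left(10 + V\right)}$ ($P{\left(V \right)} = - \frac{\left(V - 9\right) \frac{1}{V + 10}}{3} = - \frac{\left(-9 + V\right) \frac{1}{10 + V}}{3} = - \frac{\frac{1}{10 + V} \left(-9 + V\right)}{3} = - \frac{-9 + V}{3 \left(10 + V\right)}$)
$- 17 r{\left(3,5 \right)} + 95 P{\left(-4 \right)} = - 17 \cdot 5 \cdot 5 + 95 \frac{9 - -4}{3 \left(10 - 4\right)} = \left(-17\right) 25 + 95 \frac{9 + 4}{3 \cdot 6} = -425 + 95 \cdot \frac{1}{3} \cdot \frac{1}{6} \cdot 13 = -425 + 95 \cdot \frac{13}{18} = -425 + \frac{1235}{18} = - \frac{6415}{18}$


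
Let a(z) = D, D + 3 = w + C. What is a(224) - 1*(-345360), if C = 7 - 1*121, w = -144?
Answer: 345099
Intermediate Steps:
C = -114 (C = 7 - 121 = -114)
D = -261 (D = -3 + (-144 - 114) = -3 - 258 = -261)
a(z) = -261
a(224) - 1*(-345360) = -261 - 1*(-345360) = -261 + 345360 = 345099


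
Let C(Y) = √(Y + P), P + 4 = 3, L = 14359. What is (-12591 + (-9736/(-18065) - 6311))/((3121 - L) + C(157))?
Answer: 319772508231/190122816310 + 56909149*√39/190122816310 ≈ 1.6838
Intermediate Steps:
P = -1 (P = -4 + 3 = -1)
C(Y) = √(-1 + Y) (C(Y) = √(Y - 1) = √(-1 + Y))
(-12591 + (-9736/(-18065) - 6311))/((3121 - L) + C(157)) = (-12591 + (-9736/(-18065) - 6311))/((3121 - 1*14359) + √(-1 + 157)) = (-12591 + (-9736*(-1/18065) - 6311))/((3121 - 14359) + √156) = (-12591 + (9736/18065 - 6311))/(-11238 + 2*√39) = (-12591 - 113998479/18065)/(-11238 + 2*√39) = -341454894/(18065*(-11238 + 2*√39))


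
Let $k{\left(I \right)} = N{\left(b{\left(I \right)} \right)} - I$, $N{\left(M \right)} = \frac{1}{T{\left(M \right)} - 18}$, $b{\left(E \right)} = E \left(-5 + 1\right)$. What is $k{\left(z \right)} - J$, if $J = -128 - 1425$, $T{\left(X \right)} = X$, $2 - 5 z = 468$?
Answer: $\frac{14601819}{8870} \approx 1646.2$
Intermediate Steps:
$z = - \frac{466}{5}$ ($z = \frac{2}{5} - \frac{468}{5} = - \frac{466}{5} \approx -93.2$)
$b{\left(E \right)} = - 4 E$ ($b{\left(E \right)} = E \left(-4\right) = - 4 E$)
$N{\left(M \right)} = \frac{1}{-18 + M}$ ($N{\left(M \right)} = \frac{1}{M - 18} = \frac{1}{-18 + M}$)
$k{\left(I \right)} = \frac{1}{-18 - 4 I} - I$
$J = -1553$ ($J = -128 - 1425 = -1553$)
$k{\left(z \right)} - J = \left(\left(-1\right) \left(- \frac{466}{5}\right) - \frac{1}{18 + 4 \left(- \frac{466}{5}\right)}\right) - -1553 = \left(\frac{466}{5} - \frac{1}{18 - \frac{1864}{5}}\right) + 1553 = \left(\frac{466}{5} - \frac{1}{- \frac{1774}{5}}\right) + 1553 = \left(\frac{466}{5} - - \frac{5}{1774}\right) + 1553 = \left(\frac{466}{5} + \frac{5}{1774}\right) + 1553 = \frac{826709}{8870} + 1553 = \frac{14601819}{8870}$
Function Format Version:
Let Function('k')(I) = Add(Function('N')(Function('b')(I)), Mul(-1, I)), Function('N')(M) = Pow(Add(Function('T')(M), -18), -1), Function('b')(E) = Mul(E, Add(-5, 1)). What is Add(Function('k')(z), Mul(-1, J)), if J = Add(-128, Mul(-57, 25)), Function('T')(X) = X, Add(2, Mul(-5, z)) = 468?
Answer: Rational(14601819, 8870) ≈ 1646.2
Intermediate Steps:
z = Rational(-466, 5) (z = Add(Rational(2, 5), Mul(Rational(-1, 5), 468)) = Add(Rational(2, 5), Rational(-468, 5)) = Rational(-466, 5) ≈ -93.200)
Function('b')(E) = Mul(-4, E) (Function('b')(E) = Mul(E, -4) = Mul(-4, E))
Function('N')(M) = Pow(Add(-18, M), -1) (Function('N')(M) = Pow(Add(M, -18), -1) = Pow(Add(-18, M), -1))
Function('k')(I) = Add(Pow(Add(-18, Mul(-4, I)), -1), Mul(-1, I))
J = -1553 (J = Add(-128, -1425) = -1553)
Add(Function('k')(z), Mul(-1, J)) = Add(Add(Mul(-1, Rational(-466, 5)), Mul(-1, Pow(Add(18, Mul(4, Rational(-466, 5))), -1))), Mul(-1, -1553)) = Add(Add(Rational(466, 5), Mul(-1, Pow(Add(18, Rational(-1864, 5)), -1))), 1553) = Add(Add(Rational(466, 5), Mul(-1, Pow(Rational(-1774, 5), -1))), 1553) = Add(Add(Rational(466, 5), Mul(-1, Rational(-5, 1774))), 1553) = Add(Add(Rational(466, 5), Rational(5, 1774)), 1553) = Add(Rational(826709, 8870), 1553) = Rational(14601819, 8870)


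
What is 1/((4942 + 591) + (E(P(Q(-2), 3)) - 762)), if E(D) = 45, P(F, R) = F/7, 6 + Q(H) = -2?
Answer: 1/4816 ≈ 0.00020764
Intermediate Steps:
Q(H) = -8 (Q(H) = -6 - 2 = -8)
P(F, R) = F/7 (P(F, R) = F*(⅐) = F/7)
1/((4942 + 591) + (E(P(Q(-2), 3)) - 762)) = 1/((4942 + 591) + (45 - 762)) = 1/(5533 - 717) = 1/4816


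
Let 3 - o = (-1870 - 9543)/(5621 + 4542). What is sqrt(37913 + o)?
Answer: sqrt(3916329540523)/10163 ≈ 194.72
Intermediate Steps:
o = 41902/10163 (o = 3 - (-1870 - 9543)/(5621 + 4542) = 3 - (-11413)/10163 = 3 - 1*(-11413/10163) = 3 + 11413/10163 = 41902/10163 ≈ 4.1230)
sqrt(37913 + o) = sqrt(37913 + 41902/10163) = sqrt(385351721/10163) = sqrt(3916329540523)/10163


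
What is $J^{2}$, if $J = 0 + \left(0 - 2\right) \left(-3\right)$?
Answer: $36$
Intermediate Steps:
$J = 6$ ($J = 0 + \left(0 - 2\right) \left(-3\right) = 0 - -6 = 0 + 6 = 6$)
$J^{2} = 6^{2} = 36$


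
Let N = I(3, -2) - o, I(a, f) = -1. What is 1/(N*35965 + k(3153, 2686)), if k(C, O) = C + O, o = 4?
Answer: -1/173986 ≈ -5.7476e-6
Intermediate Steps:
N = -5 (N = -1 - 1*4 = -1 - 4 = -5)
1/(N*35965 + k(3153, 2686)) = 1/(-5*35965 + (3153 + 2686)) = 1/(-179825 + 5839) = 1/(-173986) = -1/173986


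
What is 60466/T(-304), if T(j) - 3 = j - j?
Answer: 60466/3 ≈ 20155.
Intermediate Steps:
T(j) = 3 (T(j) = 3 + (j - j) = 3 + 0 = 3)
60466/T(-304) = 60466/3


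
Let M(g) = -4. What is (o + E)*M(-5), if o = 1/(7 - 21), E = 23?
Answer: -642/7 ≈ -91.714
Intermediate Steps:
o = -1/14 (o = 1/(-14) = -1/14 ≈ -0.071429)
(o + E)*M(-5) = (-1/14 + 23)*(-4) = (321/14)*(-4) = -642/7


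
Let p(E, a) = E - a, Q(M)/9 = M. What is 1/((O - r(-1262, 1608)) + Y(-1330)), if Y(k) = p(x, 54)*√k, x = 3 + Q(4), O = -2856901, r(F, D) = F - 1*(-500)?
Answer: I/(-2856139*I + 15*√1330) ≈ -3.5012e-7 + 6.7059e-11*I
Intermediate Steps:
Q(M) = 9*M
r(F, D) = 500 + F (r(F, D) = F + 500 = 500 + F)
x = 39 (x = 3 + 9*4 = 3 + 36 = 39)
Y(k) = -15*√k (Y(k) = (39 - 1*54)*√k = (39 - 54)*√k = -15*√k)
1/((O - r(-1262, 1608)) + Y(-1330)) = 1/((-2856901 - (500 - 1262)) - 15*I*√1330) = 1/((-2856901 - 1*(-762)) - 15*I*√1330) = 1/((-2856901 + 762) - 15*I*√1330) = 1/(-2856139 - 15*I*√1330)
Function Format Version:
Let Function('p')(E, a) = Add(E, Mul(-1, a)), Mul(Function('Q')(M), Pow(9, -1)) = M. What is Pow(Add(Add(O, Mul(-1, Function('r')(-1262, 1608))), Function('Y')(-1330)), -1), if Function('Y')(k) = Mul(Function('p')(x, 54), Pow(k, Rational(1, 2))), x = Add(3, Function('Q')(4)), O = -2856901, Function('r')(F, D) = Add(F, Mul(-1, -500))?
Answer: Mul(I, Pow(Add(Mul(-2856139, I), Mul(15, Pow(1330, Rational(1, 2)))), -1)) ≈ Add(-3.5012e-7, Mul(6.7059e-11, I))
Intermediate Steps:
Function('Q')(M) = Mul(9, M)
Function('r')(F, D) = Add(500, F) (Function('r')(F, D) = Add(F, 500) = Add(500, F))
x = 39 (x = Add(3, Mul(9, 4)) = Add(3, 36) = 39)
Function('Y')(k) = Mul(-15, Pow(k, Rational(1, 2))) (Function('Y')(k) = Mul(Add(39, Mul(-1, 54)), Pow(k, Rational(1, 2))) = Mul(Add(39, -54), Pow(k, Rational(1, 2))) = Mul(-15, Pow(k, Rational(1, 2))))
Pow(Add(Add(O, Mul(-1, Function('r')(-1262, 1608))), Function('Y')(-1330)), -1) = Pow(Add(Add(-2856901, Mul(-1, Add(500, -1262))), Mul(-15, Pow(-1330, Rational(1, 2)))), -1) = Pow(Add(Add(-2856901, Mul(-1, -762)), Mul(-15, Mul(I, Pow(1330, Rational(1, 2))))), -1) = Pow(Add(Add(-2856901, 762), Mul(-15, I, Pow(1330, Rational(1, 2)))), -1) = Pow(Add(-2856139, Mul(-15, I, Pow(1330, Rational(1, 2)))), -1)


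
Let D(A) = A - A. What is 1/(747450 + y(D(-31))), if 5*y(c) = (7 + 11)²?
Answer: 5/3737574 ≈ 1.3378e-6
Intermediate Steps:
D(A) = 0
y(c) = 324/5 (y(c) = (7 + 11)²/5 = (⅕)*18² = (⅕)*324 = 324/5)
1/(747450 + y(D(-31))) = 1/(747450 + 324/5) = 1/(3737574/5) = 5/3737574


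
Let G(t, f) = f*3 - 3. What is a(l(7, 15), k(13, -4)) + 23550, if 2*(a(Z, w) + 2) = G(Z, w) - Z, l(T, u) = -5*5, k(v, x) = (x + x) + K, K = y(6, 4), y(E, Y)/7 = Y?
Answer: 23589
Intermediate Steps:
y(E, Y) = 7*Y
K = 28 (K = 7*4 = 28)
G(t, f) = -3 + 3*f (G(t, f) = 3*f - 3 = -3 + 3*f)
k(v, x) = 28 + 2*x (k(v, x) = (x + x) + 28 = 2*x + 28 = 28 + 2*x)
l(T, u) = -25
a(Z, w) = -7/2 - Z/2 + 3*w/2 (a(Z, w) = -2 + ((-3 + 3*w) - Z)/2 = -2 + (-3 - Z + 3*w)/2 = -2 + (-3/2 - Z/2 + 3*w/2) = -7/2 - Z/2 + 3*w/2)
a(l(7, 15), k(13, -4)) + 23550 = (-7/2 - 1/2*(-25) + 3*(28 + 2*(-4))/2) + 23550 = (-7/2 + 25/2 + 3*(28 - 8)/2) + 23550 = (-7/2 + 25/2 + (3/2)*20) + 23550 = (-7/2 + 25/2 + 30) + 23550 = 39 + 23550 = 23589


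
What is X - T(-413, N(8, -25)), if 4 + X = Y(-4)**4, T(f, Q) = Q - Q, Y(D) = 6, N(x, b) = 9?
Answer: 1292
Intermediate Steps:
T(f, Q) = 0
X = 1292 (X = -4 + 6**4 = -4 + 1296 = 1292)
X - T(-413, N(8, -25)) = 1292 - 1*0 = 1292 + 0 = 1292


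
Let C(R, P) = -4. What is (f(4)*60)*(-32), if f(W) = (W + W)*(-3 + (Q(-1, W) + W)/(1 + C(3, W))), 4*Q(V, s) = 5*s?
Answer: 92160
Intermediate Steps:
Q(V, s) = 5*s/4 (Q(V, s) = (5*s)/4 = 5*s/4)
f(W) = 2*W*(-3 - 3*W/4) (f(W) = (W + W)*(-3 + (5*W/4 + W)/(1 - 4)) = (2*W)*(-3 + (9*W/4)/(-3)) = (2*W)*(-3 + (9*W/4)*(-⅓)) = (2*W)*(-3 - 3*W/4) = 2*W*(-3 - 3*W/4))
(f(4)*60)*(-32) = (-3/2*4*(4 + 4)*60)*(-32) = (-3/2*4*8*60)*(-32) = -48*60*(-32) = -2880*(-32) = 92160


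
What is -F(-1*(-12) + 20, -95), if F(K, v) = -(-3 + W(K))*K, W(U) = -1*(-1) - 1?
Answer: -96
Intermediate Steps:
W(U) = 0 (W(U) = 1 - 1 = 0)
F(K, v) = 3*K (F(K, v) = -(-3 + 0)*K = -(-3)*K = 3*K)
-F(-1*(-12) + 20, -95) = -3*(-1*(-12) + 20) = -3*(12 + 20) = -3*32 = -1*96 = -96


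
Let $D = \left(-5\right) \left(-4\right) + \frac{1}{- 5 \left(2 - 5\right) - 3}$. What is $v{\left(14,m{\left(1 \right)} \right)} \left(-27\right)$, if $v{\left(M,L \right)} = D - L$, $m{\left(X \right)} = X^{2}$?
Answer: $- \frac{2061}{4} \approx -515.25$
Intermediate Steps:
$D = \frac{241}{12}$ ($D = 20 + \frac{1}{\left(-5\right) \left(-3\right) - 3} = 20 + \frac{1}{15 - 3} = 20 + \frac{1}{12} = \frac{241}{12} \approx 20.083$)
$v{\left(M,L \right)} = \frac{241}{12} - L$
$v{\left(14,m{\left(1 \right)} \right)} \left(-27\right) = \left(\frac{241}{12} - 1^{2}\right) \left(-27\right) = \left(\frac{241}{12} - 1\right) \left(-27\right) = \frac{229}{12} \left(-27\right) = - \frac{2061}{4}$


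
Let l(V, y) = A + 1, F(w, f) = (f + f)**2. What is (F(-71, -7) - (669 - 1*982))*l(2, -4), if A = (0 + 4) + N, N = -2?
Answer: 1527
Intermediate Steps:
F(w, f) = 4*f**2 (F(w, f) = (2*f)**2 = 4*f**2)
A = 2 (A = (0 + 4) - 2 = 4 - 2 = 2)
l(V, y) = 3 (l(V, y) = 2 + 1 = 3)
(F(-71, -7) - (669 - 1*982))*l(2, -4) = (4*(-7)**2 - (669 - 1*982))*3 = (4*49 - (669 - 982))*3 = (196 - 1*(-313))*3 = (196 + 313)*3 = 509*3 = 1527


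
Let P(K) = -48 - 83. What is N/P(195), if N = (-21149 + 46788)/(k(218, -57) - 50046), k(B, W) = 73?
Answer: 25639/6546463 ≈ 0.0039165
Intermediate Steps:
P(K) = -131
N = -25639/49973 (N = (-21149 + 46788)/(73 - 50046) = 25639/(-49973) = 25639*(-1/49973) = -25639/49973 ≈ -0.51306)
N/P(195) = -25639/49973/(-131) = -25639/49973*(-1/131) = 25639/6546463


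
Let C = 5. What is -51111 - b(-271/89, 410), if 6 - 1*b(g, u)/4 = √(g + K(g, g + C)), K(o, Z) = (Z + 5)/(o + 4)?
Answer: -51135 + 8*√60625910/7565 ≈ -51127.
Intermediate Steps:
K(o, Z) = (5 + Z)/(4 + o)
b(g, u) = 24 - 4*√(g + (10 + g)/(4 + g)) (b(g, u) = 24 - 4*√(g + (5 + (g + 5))/(4 + g)) = 24 - 4*√(g + (5 + (5 + g))/(4 + g)) = 24 - 4*√(g + (10 + g)/(4 + g)))
-51111 - b(-271/89, 410) = -51111 - (24 - 4*√(10 - 271/89 + (-271/89)*(4 - 271/89))/√(4 - 271/89)) = -51111 - (24 - 4*√(10 - 271*1/89 + (-271*1/89)*(4 - 271*1/89))/√(4 - 271*1/89)) = -51111 - (24 - 4*√(10 - 271/89 - 271*(4 - 271/89)/89)/√(4 - 271/89)) = -51111 - (24 - 4*√7565*√(10 - 271/89 - 271/89*85/89)/85) = -51111 - (24 - 4*√7565*√(10 - 271/89 - 23035/7921)/85) = -51111 - (24 - 4*2*√60625910/7565) = -51111 - (24 - 8*√60625910/7565) = -51111 + (-24 + 8*√60625910/7565) = -51135 + 8*√60625910/7565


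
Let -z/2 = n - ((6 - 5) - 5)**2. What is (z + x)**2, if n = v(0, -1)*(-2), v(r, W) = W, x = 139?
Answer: 27889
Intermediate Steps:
n = 2 (n = -1*(-2) = 2)
z = 28 (z = -2*(2 - ((6 - 5) - 5)**2) = -2*(2 - (1 - 5)**2) = -2*(2 - 1*(-4)**2) = -2*(2 - 1*16) = -2*(2 - 16) = -2*(-14) = 28)
(z + x)**2 = (28 + 139)**2 = 167**2 = 27889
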